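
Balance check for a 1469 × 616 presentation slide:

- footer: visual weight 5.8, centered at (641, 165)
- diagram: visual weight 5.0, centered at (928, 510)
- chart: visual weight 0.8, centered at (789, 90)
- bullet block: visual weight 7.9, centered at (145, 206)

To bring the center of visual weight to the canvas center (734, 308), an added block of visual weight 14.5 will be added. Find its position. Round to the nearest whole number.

After adding the added block, total weight = 5.8 + 5.0 + 0.8 + 7.9 + 14.5 = 34.0.
x: need Σw·x = 34.0·734 = 24956.0. Existing = 5.8·641 + 5.0·928 + 0.8·789 + 7.9·145 = 10134.5. Remainder 14821.5 / 14.5 ≈ 1022.17.
y: need Σw·y = 34.0·308 = 10472.0. Existing = 5.8·165 + 5.0·510 + 0.8·90 + 7.9·206 = 5206.4. Remainder 5265.6 / 14.5 ≈ 363.14.

(1022, 363)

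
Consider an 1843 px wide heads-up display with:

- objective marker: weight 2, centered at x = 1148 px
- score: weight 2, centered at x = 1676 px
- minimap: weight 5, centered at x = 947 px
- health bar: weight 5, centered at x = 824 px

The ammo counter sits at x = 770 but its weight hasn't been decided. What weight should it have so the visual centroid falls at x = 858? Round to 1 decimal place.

Known weights sum to 2 + 2 + 5 + 5 = 14; their moment is 2·1148 + 2·1676 + 5·947 + 5·824 = 14503.
Balance at x = 858 requires (14503 + w·770) / (14 + w) = 858.
So w = (858·14 − 14503)/(770 − 858) = -2491/-88 ≈ 28.31.

w ≈ 28.3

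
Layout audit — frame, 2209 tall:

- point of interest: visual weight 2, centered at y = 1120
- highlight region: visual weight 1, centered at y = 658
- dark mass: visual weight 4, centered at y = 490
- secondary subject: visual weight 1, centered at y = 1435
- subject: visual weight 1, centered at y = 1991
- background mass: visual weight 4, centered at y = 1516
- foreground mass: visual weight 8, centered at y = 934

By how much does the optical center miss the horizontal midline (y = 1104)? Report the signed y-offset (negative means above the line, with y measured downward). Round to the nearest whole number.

Weights sum to 2 + 1 + 4 + 1 + 1 + 4 + 8 = 21.
Σw·y = 2·1120 + 1·658 + 4·490 + 1·1435 + 1·1991 + 4·1516 + 8·934 = 21820, so ȳ = 21820/21 ≈ 1039.05.
Against y = 1104, that's 1039.05 − 1104 = -64.95.

≈ -65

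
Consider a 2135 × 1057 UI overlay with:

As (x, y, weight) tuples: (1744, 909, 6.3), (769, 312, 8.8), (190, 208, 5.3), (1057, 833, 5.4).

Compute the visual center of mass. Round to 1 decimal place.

(948.4, 545.5)

Σw = 6.3 + 8.8 + 5.3 + 5.4 = 25.8.
Σw·x = 6.3·1744 + 8.8·769 + 5.3·190 + 5.4·1057 = 24469.2, so x̄ = 24469.2/25.8 ≈ 948.42.
Σw·y = 6.3·909 + 8.8·312 + 5.3·208 + 5.4·833 = 14072.9, so ȳ = 14072.9/25.8 ≈ 545.46.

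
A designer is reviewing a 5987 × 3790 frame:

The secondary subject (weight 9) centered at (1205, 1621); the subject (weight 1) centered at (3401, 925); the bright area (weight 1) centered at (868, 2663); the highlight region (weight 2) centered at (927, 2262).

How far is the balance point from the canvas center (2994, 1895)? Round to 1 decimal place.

Weights sum to 9 + 1 + 1 + 2 = 13.
x-moment: 9·1205 + 1·3401 + 1·868 + 2·927 = 16968; centroid 16968/13 ≈ 1305.23.
y-moment: 9·1621 + 1·925 + 1·2663 + 2·2262 = 22701; centroid 22701/13 ≈ 1746.23.
Relative to (2994, 1895): Δ = (-1688.77, -148.77); |Δ| = √(-1688.77² + -148.77²) ≈ 1695.31.

≈ 1695.3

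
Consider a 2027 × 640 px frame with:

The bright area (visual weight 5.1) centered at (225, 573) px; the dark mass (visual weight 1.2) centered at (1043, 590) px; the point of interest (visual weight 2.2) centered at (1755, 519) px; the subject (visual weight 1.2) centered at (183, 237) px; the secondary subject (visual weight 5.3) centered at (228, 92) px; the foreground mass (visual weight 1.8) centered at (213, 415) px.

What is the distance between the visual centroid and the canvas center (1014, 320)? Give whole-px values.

Total weight = 5.1 + 1.2 + 2.2 + 1.2 + 5.3 + 1.8 = 16.8.
x-moment: 5.1·225 + 1.2·1043 + 2.2·1755 + 1.2·183 + 5.3·228 + 1.8·213 = 8071.5; centroid 8071.5/16.8 ≈ 480.45.
y-moment: 5.1·573 + 1.2·590 + 2.2·519 + 1.2·237 + 5.3·92 + 1.8·415 = 6291.1; centroid 6291.1/16.8 ≈ 374.47.
Offset from (1014, 320): Δx ≈ -533.55, Δy ≈ 54.47; distance = √(Δx² + Δy²) ≈ 536.33.

≈ 536 px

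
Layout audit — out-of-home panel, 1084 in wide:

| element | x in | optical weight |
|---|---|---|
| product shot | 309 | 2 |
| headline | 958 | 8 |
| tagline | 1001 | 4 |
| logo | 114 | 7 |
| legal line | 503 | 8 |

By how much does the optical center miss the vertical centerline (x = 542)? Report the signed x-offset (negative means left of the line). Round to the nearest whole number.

≈ 48 in

Total weight = 2 + 8 + 4 + 7 + 8 = 29.
x: (2·309 + 8·958 + 4·1001 + 7·114 + 8·503) / 29 = 17108 / 29 ≈ 589.93
Difference: 589.93 − 542 ≈ 47.93.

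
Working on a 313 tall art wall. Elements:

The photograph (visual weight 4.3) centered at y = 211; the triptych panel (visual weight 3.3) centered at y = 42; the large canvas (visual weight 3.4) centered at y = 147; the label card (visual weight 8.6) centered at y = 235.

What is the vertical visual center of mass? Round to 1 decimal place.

y ≈ 182.0

Total weight = 4.3 + 3.3 + 3.4 + 8.6 = 19.6.
y-moment: 4.3·211 + 3.3·42 + 3.4·147 + 8.6·235 = 3566.7; centroid 3566.7/19.6 ≈ 181.97.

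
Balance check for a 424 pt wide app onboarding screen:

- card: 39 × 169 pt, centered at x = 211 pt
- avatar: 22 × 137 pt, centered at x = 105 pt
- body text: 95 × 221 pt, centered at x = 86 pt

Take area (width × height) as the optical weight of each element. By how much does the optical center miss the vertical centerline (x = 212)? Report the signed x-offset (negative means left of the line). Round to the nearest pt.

≈ -97 pt

Taking area as weight: card 39·169 = 6591, avatar 22·137 = 3014, body text 95·221 = 20995. Sum 30600.
Σw·x = 6591·211 + 3014·105 + 20995·86 = 3512741, so x̄ = 3512741/30600 ≈ 114.80.
Difference: 114.80 − 212 ≈ -97.20.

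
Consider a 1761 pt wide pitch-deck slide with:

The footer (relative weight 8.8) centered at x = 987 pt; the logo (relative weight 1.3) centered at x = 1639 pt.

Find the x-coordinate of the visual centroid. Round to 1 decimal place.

x ≈ 1070.9

Σw = 8.8 + 1.3 = 10.1.
x: (8.8·987 + 1.3·1639) / 10.1 = 10816.3 / 10.1 ≈ 1070.92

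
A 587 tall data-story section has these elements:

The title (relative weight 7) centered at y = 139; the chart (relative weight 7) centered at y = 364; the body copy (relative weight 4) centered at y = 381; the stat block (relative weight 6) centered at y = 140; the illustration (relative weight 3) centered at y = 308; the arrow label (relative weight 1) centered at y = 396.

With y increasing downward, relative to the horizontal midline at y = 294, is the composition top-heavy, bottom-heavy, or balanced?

Weights sum to 7 + 7 + 4 + 6 + 3 + 1 = 28.
y: (7·139 + 7·364 + 4·381 + 6·140 + 3·308 + 1·396) / 28 = 7205 / 28 ≈ 257.32
257.3 vs midline 294 → top-heavy.

top-heavy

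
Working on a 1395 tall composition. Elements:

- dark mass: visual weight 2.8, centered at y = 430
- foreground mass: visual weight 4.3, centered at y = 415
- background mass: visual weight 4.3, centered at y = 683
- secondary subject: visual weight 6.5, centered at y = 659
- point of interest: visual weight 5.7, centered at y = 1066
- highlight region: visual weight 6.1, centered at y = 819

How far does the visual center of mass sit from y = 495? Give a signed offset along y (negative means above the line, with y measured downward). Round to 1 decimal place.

Σw = 2.8 + 4.3 + 4.3 + 6.5 + 5.7 + 6.1 = 29.7.
y: (2.8·430 + 4.3·415 + 4.3·683 + 6.5·659 + 5.7·1066 + 6.1·819) / 29.7 = 21281.0 / 29.7 ≈ 716.53
Difference: 716.53 − 495 ≈ 221.53.

≈ 221.5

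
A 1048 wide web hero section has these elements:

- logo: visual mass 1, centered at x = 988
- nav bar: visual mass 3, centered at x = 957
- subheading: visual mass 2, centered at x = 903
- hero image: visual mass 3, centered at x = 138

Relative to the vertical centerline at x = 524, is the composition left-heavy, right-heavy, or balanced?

Σw = 1 + 3 + 2 + 3 = 9.
Σw·x = 1·988 + 3·957 + 2·903 + 3·138 = 6079, so x̄ = 6079/9 ≈ 675.44.
Since 675.4 is right of 524, the composition reads right-heavy.

right-heavy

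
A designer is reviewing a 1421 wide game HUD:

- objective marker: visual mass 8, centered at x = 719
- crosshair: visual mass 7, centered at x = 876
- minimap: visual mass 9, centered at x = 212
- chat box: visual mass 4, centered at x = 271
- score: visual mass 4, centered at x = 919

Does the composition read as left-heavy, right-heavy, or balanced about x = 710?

left-heavy

Weights sum to 8 + 7 + 9 + 4 + 4 = 32.
Σw·x = 8·719 + 7·876 + 9·212 + 4·271 + 4·919 = 18552, so x̄ = 18552/32 ≈ 579.75.
579.8 lies left of the midline 710, so the layout is left-heavy.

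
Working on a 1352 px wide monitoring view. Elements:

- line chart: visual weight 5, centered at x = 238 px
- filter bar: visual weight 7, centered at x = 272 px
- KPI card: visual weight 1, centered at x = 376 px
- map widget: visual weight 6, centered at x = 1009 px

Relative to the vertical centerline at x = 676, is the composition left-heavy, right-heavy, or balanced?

Weights sum to 5 + 7 + 1 + 6 = 19.
Σw·x = 5·238 + 7·272 + 1·376 + 6·1009 = 9524, so x̄ = 9524/19 ≈ 501.26.
501.3 vs midline 676 → left-heavy.

left-heavy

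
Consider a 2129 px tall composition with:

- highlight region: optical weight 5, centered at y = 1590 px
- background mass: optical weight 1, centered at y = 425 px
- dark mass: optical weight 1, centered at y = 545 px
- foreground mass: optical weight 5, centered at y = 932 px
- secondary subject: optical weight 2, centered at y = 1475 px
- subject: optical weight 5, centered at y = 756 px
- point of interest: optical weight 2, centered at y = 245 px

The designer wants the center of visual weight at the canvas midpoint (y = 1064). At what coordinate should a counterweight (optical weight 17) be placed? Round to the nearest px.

y ≈ 1155

With the counterweight, Σw becomes 5 + 1 + 1 + 5 + 2 + 5 + 2 + 17 = 38.
y: target moment 38×1064 = 40432; current 5·1590 + 1·425 + 1·545 + 5·932 + 2·1475 + 5·756 + 2·245 = 20800; the counterweight supplies 19632, so y = 19632/17 ≈ 1154.82.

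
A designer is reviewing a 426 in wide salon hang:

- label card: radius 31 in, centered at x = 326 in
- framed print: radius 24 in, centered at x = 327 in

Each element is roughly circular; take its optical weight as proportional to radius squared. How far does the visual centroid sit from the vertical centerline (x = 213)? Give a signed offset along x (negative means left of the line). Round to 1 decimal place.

Weights ∝ r²: label card 31² = 961, framed print 24² = 576; Σw = 1537.
x-moment: 961·326 + 576·327 = 501638; centroid 501638/1537 ≈ 326.37.
Against x = 213, that's 326.37 − 213 = 113.37.

≈ 113.4 in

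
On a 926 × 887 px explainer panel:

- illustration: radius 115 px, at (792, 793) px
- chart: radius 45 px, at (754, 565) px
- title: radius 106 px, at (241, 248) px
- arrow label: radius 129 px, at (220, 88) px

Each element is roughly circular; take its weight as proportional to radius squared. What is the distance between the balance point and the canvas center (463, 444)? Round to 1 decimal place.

r² weights: illustration 115² = 13225, chart 45² = 2025, title 106² = 11236, arrow label 129² = 16641. Total = 43127.
x: (13225·792 + 2025·754 + 11236·241 + 16641·220) / 43127 = 18369946 / 43127 ≈ 425.95
y: (13225·793 + 2025·565 + 11236·248 + 16641·88) / 43127 = 15882486 / 43127 ≈ 368.27
From (463, 444): dx = -37.05, dy = -75.73, so the distance is √(dx²+dy²) ≈ 84.31.

≈ 84.3 px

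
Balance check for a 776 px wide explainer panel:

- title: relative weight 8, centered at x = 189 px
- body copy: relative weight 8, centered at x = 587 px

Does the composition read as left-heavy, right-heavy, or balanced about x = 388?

balanced

Total weight = 8 + 8 = 16.
x: (8·189 + 8·587) / 16 = 6208 / 16 ≈ 388.00
The centroid 388.00 matches the midline at 388, so the layout is balanced.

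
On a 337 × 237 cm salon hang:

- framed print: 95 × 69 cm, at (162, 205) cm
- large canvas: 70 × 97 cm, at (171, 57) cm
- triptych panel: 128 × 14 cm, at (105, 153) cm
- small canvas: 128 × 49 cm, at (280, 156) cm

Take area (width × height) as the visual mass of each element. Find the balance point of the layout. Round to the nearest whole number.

(195, 139)

Areas → weights: framed print 95·69 = 6555, large canvas 70·97 = 6790, triptych panel 128·14 = 1792, small canvas 128·49 = 6272; Σw = 21409.
x: (6555·162 + 6790·171 + 1792·105 + 6272·280) / 21409 = 4167320 / 21409 ≈ 194.65
y: (6555·205 + 6790·57 + 1792·153 + 6272·156) / 21409 = 2983413 / 21409 ≈ 139.35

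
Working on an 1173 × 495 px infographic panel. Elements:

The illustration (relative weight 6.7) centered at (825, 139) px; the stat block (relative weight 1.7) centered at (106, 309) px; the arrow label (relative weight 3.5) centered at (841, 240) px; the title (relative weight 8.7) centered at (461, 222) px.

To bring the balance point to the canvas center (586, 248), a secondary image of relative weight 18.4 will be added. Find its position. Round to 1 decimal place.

New total weight: (6.7 + 1.7 + 3.5 + 8.7) + 18.4 = 39.0.
x: need Σw·x = 39.0·586 = 22854.0. Existing = 6.7·825 + 1.7·106 + 3.5·841 + 8.7·461 = 12661.9. Remainder 10192.1 / 18.4 ≈ 553.92.
y: need Σw·y = 39.0·248 = 9672.0. Existing = 6.7·139 + 1.7·309 + 3.5·240 + 8.7·222 = 4228.0. Remainder 5444.0 / 18.4 ≈ 295.87.

(553.9, 295.9)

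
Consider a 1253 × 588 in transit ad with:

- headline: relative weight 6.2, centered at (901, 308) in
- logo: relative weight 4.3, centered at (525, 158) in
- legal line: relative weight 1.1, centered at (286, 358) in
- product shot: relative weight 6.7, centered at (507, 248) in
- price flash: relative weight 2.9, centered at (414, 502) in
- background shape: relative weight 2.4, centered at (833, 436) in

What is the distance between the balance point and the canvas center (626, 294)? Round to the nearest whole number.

≈ 9 in

Weights sum to 6.2 + 4.3 + 1.1 + 6.7 + 2.9 + 2.4 = 23.6.
Σw·x = 14755.0; x̄ = 14755.0/23.6 ≈ 625.21.
Σw·y = 7146.6; ȳ = 7146.6/23.6 ≈ 302.82.
From (626, 294): dx = -0.79, dy = 8.82, so the distance is √(dx²+dy²) ≈ 8.86.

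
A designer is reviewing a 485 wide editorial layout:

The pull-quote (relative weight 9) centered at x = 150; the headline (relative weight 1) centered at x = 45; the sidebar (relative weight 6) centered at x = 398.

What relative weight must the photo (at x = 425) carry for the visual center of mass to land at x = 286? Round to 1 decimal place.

Fixed elements: Σw = 9 + 1 + 6 = 16, Σw·x = 9·150 + 1·45 + 6·398 = 3783.
For the centroid to hit 286: (3783 + w·425) / (16 + w) = 286.
So w = (286·16 − 3783)/(425 − 286) = 793/139 ≈ 5.71.

w ≈ 5.7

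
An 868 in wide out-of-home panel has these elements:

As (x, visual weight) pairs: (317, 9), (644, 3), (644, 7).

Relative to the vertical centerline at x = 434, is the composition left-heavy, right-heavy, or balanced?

right-heavy

Total weight = 9 + 3 + 7 = 19.
x: (9·317 + 3·644 + 7·644) / 19 = 9293 / 19 ≈ 489.11
489.1 lies right of the midline 434, so the layout is right-heavy.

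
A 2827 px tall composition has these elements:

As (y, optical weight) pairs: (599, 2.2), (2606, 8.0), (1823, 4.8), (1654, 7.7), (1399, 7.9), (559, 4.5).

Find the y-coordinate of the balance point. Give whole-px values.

Σw = 2.2 + 8.0 + 4.8 + 7.7 + 7.9 + 4.5 = 35.1.
y-moment: 2.2·599 + 8.0·2606 + 4.8·1823 + 7.7·1654 + 7.9·1399 + 4.5·559 = 57219.6; centroid 57219.6/35.1 ≈ 1630.19.

y ≈ 1630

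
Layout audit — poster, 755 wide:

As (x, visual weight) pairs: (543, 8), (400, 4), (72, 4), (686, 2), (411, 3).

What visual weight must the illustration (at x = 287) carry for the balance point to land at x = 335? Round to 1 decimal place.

w ≈ 37.5

Fixed elements: Σw = 8 + 4 + 4 + 2 + 3 = 21, Σw·x = 8·543 + 4·400 + 4·72 + 2·686 + 3·411 = 8837.
Balance at x = 335 requires (8837 + w·287) / (21 + w) = 335.
So w = (335·21 − 8837)/(287 − 335) = -1802/-48 ≈ 37.54.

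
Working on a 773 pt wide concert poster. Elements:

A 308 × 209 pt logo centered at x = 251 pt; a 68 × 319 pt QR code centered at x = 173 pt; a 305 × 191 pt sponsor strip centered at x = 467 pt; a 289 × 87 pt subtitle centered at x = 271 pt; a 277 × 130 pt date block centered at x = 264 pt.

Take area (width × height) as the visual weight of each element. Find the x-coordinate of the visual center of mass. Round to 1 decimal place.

x ≈ 308.7

Areas → weights: logo 308·209 = 64372, QR code 68·319 = 21692, sponsor strip 305·191 = 58255, subtitle 289·87 = 25143, date block 277·130 = 36010; Σw = 205472.
Σw·x = 64372·251 + 21692·173 + 58255·467 + 25143·271 + 36010·264 = 63435566, so x̄ = 63435566/205472 ≈ 308.73.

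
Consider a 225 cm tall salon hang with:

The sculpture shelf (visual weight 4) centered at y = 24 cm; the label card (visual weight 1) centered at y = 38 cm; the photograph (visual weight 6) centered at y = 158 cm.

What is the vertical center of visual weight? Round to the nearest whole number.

y ≈ 98

Weights sum to 4 + 1 + 6 = 11.
y: (4·24 + 1·38 + 6·158) / 11 = 1082 / 11 ≈ 98.36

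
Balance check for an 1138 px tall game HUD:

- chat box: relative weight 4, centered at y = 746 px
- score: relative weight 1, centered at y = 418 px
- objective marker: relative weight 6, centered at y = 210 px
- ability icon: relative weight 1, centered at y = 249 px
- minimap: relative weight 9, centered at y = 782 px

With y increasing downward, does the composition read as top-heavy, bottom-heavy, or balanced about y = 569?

balanced

Total weight = 4 + 1 + 6 + 1 + 9 = 21.
y: (4·746 + 1·418 + 6·210 + 1·249 + 9·782) / 21 = 11949 / 21 ≈ 569.00
The centroid 569.00 matches the midline at 569, so the layout is balanced.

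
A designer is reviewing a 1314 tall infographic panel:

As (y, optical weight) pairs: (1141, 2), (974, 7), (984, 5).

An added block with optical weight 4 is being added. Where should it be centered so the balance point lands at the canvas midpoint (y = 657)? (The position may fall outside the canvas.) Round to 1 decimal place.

y ≈ -548.5

After adding the added block, total weight = 2 + 7 + 5 + 4 = 18.
y: target moment 18×657 = 11826; current 2·1141 + 7·974 + 5·984 = 14020; the added block supplies -2194, so y = -2194/4 ≈ -548.50.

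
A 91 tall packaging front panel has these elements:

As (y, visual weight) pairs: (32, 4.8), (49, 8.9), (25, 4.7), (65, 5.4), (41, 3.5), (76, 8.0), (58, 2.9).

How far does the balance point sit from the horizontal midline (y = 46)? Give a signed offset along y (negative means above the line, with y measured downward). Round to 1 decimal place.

≈ 5.8

Weights sum to 4.8 + 8.9 + 4.7 + 5.4 + 3.5 + 8.0 + 2.9 = 38.2.
y-moment: 4.8·32 + 8.9·49 + 4.7·25 + 5.4·65 + 3.5·41 + 8.0·76 + 2.9·58 = 1977.9; centroid 1977.9/38.2 ≈ 51.78.
Against y = 46, that's 51.78 − 46 = 5.78.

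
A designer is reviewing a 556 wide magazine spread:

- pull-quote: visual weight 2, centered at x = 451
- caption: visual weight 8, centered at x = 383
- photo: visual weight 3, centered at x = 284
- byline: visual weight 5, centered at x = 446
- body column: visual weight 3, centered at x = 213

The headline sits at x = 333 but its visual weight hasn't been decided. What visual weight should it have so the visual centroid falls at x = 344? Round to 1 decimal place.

Known weights sum to 2 + 8 + 3 + 5 + 3 = 21; their moment is 2·451 + 8·383 + 3·284 + 5·446 + 3·213 = 7687.
For the centroid to hit 344: (7687 + w·333) / (21 + w) = 344.
Rearranging, w·(333 − 344) = 344·21 − 7687 = -463, so w ≈ -463/-11 = 42.09.

w ≈ 42.1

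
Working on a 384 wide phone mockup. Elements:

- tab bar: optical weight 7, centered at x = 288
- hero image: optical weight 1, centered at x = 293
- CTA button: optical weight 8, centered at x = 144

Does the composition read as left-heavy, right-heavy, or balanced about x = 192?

right-heavy

Total weight = 7 + 1 + 8 = 16.
x-moment: 7·288 + 1·293 + 8·144 = 3461; centroid 3461/16 ≈ 216.31.
216.3 vs midline 192 → right-heavy.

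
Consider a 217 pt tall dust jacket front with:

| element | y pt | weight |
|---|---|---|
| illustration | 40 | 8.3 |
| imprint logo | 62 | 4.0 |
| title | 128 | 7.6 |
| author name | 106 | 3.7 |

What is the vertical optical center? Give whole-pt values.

Total weight = 8.3 + 4.0 + 7.6 + 3.7 = 23.6.
Σw·y = 8.3·40 + 4.0·62 + 7.6·128 + 3.7·106 = 1945.0, so ȳ = 1945.0/23.6 ≈ 82.42.

y ≈ 82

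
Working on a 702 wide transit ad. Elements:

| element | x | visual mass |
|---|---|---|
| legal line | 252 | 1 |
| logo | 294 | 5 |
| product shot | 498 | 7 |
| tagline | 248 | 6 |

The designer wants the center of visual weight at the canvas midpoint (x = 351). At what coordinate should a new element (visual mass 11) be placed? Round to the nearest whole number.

New total weight: (1 + 5 + 7 + 6) + 11 = 30.
x: target moment 30×351 = 10530; current 1·252 + 5·294 + 7·498 + 6·248 = 6696; the new element supplies 3834, so x = 3834/11 ≈ 348.55.

x ≈ 349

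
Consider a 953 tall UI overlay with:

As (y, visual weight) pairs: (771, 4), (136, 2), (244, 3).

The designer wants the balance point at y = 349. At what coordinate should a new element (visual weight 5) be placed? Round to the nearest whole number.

After adding the new element, total weight = 4 + 2 + 3 + 5 = 14.
y: need Σw·y = 14·349 = 4886. Existing = 4·771 + 2·136 + 3·244 = 4088. Remainder 798 / 5 ≈ 159.60.

y ≈ 160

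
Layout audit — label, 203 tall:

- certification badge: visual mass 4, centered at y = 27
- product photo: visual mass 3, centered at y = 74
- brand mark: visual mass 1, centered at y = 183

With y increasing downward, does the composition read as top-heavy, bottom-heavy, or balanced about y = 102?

top-heavy

Σw = 4 + 3 + 1 = 8.
Σw·y = 4·27 + 3·74 + 1·183 = 513, so ȳ = 513/8 ≈ 64.12.
Since 64.1 is above (smaller y than) 102, the composition reads top-heavy.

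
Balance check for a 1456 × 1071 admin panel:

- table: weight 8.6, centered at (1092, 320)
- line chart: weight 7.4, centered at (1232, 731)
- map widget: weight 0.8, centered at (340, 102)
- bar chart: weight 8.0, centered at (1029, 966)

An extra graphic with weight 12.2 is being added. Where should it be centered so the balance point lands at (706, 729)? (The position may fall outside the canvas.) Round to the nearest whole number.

After adding the extra graphic, total weight = 8.6 + 7.4 + 0.8 + 8.0 + 12.2 = 37.0.
x: target moment 37.0×706 = 26122.0; current 8.6·1092 + 7.4·1232 + 0.8·340 + 8.0·1029 = 27012.0; the extra graphic supplies -890.0, so x = -890.0/12.2 ≈ -72.95.
y: target moment 37.0×729 = 26973.0; current 8.6·320 + 7.4·731 + 0.8·102 + 8.0·966 = 15971.0; the extra graphic supplies 11002.0, so y = 11002.0/12.2 ≈ 901.80.

(-73, 902)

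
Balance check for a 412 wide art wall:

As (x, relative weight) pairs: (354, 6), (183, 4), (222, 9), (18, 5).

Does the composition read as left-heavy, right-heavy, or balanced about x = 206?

Weights sum to 6 + 4 + 9 + 5 = 24.
Σw·x = 6·354 + 4·183 + 9·222 + 5·18 = 4944, so x̄ = 4944/24 ≈ 206.00.
That equals the midline 206 — balanced.

balanced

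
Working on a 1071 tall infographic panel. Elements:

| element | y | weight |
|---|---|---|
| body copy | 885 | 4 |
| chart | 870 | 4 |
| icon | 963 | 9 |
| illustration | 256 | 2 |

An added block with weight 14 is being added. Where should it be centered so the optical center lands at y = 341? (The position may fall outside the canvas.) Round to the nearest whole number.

New total weight: (4 + 4 + 9 + 2) + 14 = 33.
Along y: (16199 + 14·y) / 33 = 341 (existing moment 4·885 + 4·870 + 9·963 + 2·256 = 16199) ⇒ y = (11253 − 16199) / 14 ≈ -353.29.

y ≈ -353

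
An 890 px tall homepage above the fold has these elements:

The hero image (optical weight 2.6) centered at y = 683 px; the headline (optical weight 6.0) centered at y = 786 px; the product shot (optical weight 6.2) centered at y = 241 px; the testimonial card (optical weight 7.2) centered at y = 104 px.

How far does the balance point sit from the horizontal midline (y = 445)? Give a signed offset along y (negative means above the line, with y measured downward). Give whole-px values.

≈ -48 px

Weights sum to 2.6 + 6.0 + 6.2 + 7.2 = 22.0.
Σw·y = 2.6·683 + 6.0·786 + 6.2·241 + 7.2·104 = 8734.8, so ȳ = 8734.8/22.0 ≈ 397.04.
Difference: 397.04 − 445 ≈ -47.96.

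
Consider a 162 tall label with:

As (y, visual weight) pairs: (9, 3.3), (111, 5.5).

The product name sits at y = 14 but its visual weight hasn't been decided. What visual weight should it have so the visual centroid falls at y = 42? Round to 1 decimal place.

Fixed elements: Σw = 3.3 + 5.5 = 8.8, Σw·y = 3.3·9 + 5.5·111 = 640.2.
For the centroid to hit 42: (640.2 + w·14) / (8.8 + w) = 42.
So w = (42·8.8 − 640.2)/(14 − 42) = -270.6/-28 ≈ 9.66.

w ≈ 9.7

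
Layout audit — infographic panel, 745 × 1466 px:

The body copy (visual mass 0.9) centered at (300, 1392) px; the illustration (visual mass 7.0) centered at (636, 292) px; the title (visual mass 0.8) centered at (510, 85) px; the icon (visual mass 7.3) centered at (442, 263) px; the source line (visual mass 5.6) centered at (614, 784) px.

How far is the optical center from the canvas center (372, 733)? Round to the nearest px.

≈ 334 px

Weights sum to 0.9 + 7.0 + 0.8 + 7.3 + 5.6 = 21.6.
x: (0.9·300 + 7.0·636 + 0.8·510 + 7.3·442 + 5.6·614) / 21.6 = 11795.0 / 21.6 ≈ 546.06
y: (0.9·1392 + 7.0·292 + 0.8·85 + 7.3·263 + 5.6·784) / 21.6 = 9675.1 / 21.6 ≈ 447.92
Offset from (372, 733): Δx ≈ 174.06, Δy ≈ -285.08; distance = √(Δx² + Δy²) ≈ 334.02.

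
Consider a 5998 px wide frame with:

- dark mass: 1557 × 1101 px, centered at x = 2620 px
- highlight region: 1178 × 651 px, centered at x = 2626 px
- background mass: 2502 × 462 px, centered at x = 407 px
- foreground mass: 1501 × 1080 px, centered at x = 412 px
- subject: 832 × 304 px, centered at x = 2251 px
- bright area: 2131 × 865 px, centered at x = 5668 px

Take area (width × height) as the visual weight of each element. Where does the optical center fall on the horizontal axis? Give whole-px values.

x ≈ 2537

Areas → weights: dark mass 1557·1101 = 1714257, highlight region 1178·651 = 766878, background mass 2502·462 = 1155924, foreground mass 1501·1080 = 1621080, subject 832·304 = 252928, bright area 2131·865 = 1843315; Σw = 7354382.
Σw·x = 1714257·2620 + 766878·2626 + 1155924·407 + 1621080·412 + 252928·2251 + 1843315·5668 = 18660771344, so x̄ = 18660771344/7354382 ≈ 2537.37.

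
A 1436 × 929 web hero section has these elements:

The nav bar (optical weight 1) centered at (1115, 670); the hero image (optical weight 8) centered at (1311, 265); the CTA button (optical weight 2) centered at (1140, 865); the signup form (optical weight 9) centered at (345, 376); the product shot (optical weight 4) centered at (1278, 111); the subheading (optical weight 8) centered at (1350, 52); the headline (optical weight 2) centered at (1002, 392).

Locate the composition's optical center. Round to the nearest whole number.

Σw = 1 + 8 + 2 + 9 + 4 + 8 + 2 = 34.
x: (1·1115 + 8·1311 + 2·1140 + 9·345 + 4·1278 + 8·1350 + 2·1002) / 34 = 34904 / 34 ≈ 1026.59
y: (1·670 + 8·265 + 2·865 + 9·376 + 4·111 + 8·52 + 2·392) / 34 = 9548 / 34 ≈ 280.82

(1027, 281)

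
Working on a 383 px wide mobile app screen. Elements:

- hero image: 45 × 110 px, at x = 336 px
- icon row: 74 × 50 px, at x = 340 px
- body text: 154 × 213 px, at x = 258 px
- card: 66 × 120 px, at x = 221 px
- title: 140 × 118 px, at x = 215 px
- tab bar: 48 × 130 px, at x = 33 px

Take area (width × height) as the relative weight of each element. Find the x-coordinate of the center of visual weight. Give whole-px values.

Areas: hero image 45·110 = 4950, icon row 74·50 = 3700, body text 154·213 = 32802, card 66·120 = 7920, title 140·118 = 16520, tab bar 48·130 = 6240. Total weight = 72132.
x: (4950·336 + 3700·340 + 32802·258 + 7920·221 + 16520·215 + 6240·33) / 72132 = 16892156 / 72132 ≈ 234.18

x ≈ 234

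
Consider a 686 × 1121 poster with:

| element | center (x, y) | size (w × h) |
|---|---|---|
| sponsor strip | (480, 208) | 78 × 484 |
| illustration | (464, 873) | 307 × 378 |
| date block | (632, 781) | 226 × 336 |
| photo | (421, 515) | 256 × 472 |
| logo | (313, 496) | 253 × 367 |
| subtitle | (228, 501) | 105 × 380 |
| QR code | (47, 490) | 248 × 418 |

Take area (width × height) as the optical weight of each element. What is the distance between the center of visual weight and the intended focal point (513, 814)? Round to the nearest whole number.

Areas → weights: sponsor strip 78·484 = 37752, illustration 307·378 = 116046, date block 226·336 = 75936, photo 256·472 = 120832, logo 253·367 = 92851, subtitle 105·380 = 39900, QR code 248·418 = 103664; Σw = 586981.
Σw·x = 213859899; x̄ = 213859899/586981 ≈ 364.34.
y: moment 347534426 / weight 586981 ≈ 592.07
Offset from (513, 814): Δx ≈ -148.66, Δy ≈ -221.93; distance = √(Δx² + Δy²) ≈ 267.12.

≈ 267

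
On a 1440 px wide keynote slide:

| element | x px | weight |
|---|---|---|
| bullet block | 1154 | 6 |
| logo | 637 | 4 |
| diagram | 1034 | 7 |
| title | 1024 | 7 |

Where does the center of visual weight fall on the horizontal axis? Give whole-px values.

x ≈ 995

Σw = 6 + 4 + 7 + 7 = 24.
x-moment: 6·1154 + 4·637 + 7·1034 + 7·1024 = 23878; centroid 23878/24 ≈ 994.92.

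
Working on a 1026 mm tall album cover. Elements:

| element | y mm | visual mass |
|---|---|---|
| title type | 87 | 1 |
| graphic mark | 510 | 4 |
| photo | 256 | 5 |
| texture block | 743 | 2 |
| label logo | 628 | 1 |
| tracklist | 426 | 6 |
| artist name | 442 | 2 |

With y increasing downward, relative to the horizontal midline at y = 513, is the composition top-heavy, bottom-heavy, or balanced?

Total weight = 1 + 4 + 5 + 2 + 1 + 6 + 2 = 21.
Σw·y = 8961; ȳ = 8961/21 ≈ 426.71.
426.7 lies above (smaller y than) the midline 513, so the layout is top-heavy.

top-heavy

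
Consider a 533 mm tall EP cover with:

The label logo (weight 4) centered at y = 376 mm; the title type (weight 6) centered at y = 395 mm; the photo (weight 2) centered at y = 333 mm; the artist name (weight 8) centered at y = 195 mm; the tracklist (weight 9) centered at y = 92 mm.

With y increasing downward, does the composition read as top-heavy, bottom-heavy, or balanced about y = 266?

top-heavy

Total weight = 4 + 6 + 2 + 8 + 9 = 29.
Σw·y = 4·376 + 6·395 + 2·333 + 8·195 + 9·92 = 6928, so ȳ = 6928/29 ≈ 238.90.
238.9 vs midline 266 → top-heavy.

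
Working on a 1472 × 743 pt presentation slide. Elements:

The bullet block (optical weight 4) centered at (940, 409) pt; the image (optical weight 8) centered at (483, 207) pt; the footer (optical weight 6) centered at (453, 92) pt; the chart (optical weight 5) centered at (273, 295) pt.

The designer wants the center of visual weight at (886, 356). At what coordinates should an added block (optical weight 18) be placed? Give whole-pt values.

(1368, 515)

With the added block, Σw becomes 4 + 8 + 6 + 5 + 18 = 41.
Along x: (11707 + 18·x) / 41 = 886 (existing moment 4·940 + 8·483 + 6·453 + 5·273 = 11707) ⇒ x = (36326 − 11707) / 18 ≈ 1367.72.
Along y: (5319 + 18·y) / 41 = 356 (existing moment 4·409 + 8·207 + 6·92 + 5·295 = 5319) ⇒ y = (14596 − 5319) / 18 ≈ 515.39.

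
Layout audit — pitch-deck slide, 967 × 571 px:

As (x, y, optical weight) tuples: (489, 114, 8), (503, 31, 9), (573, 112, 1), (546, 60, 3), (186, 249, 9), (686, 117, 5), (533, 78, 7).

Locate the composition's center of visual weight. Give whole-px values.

Weights sum to 8 + 9 + 1 + 3 + 9 + 5 + 7 = 42.
x: moment 19485 / weight 42 ≈ 463.93
Σw·y = 4855; ȳ = 4855/42 ≈ 115.60.

(464, 116)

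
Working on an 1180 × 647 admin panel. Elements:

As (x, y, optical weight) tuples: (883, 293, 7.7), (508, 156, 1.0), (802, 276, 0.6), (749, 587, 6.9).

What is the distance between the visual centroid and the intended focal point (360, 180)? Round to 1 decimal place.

Σw = 7.7 + 1.0 + 0.6 + 6.9 = 16.2.
Σw·x = 7.7·883 + 1.0·508 + 0.6·802 + 6.9·749 = 12956.4, so x̄ = 12956.4/16.2 ≈ 799.78.
Σw·y = 7.7·293 + 1.0·156 + 0.6·276 + 6.9·587 = 6628.0, so ȳ = 6628.0/16.2 ≈ 409.14.
From (360, 180): dx = 439.78, dy = 229.14, so the distance is √(dx²+dy²) ≈ 495.89.

≈ 495.9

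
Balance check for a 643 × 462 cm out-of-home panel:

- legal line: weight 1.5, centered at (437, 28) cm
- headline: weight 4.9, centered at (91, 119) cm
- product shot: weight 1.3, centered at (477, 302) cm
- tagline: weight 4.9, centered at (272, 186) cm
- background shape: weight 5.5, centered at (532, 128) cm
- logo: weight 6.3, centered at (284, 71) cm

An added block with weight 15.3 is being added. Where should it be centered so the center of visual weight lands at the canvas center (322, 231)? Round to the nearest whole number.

(328, 398)

After adding the added block, total weight = 1.5 + 4.9 + 1.3 + 4.9 + 5.5 + 6.3 + 15.3 = 39.7.
x: target moment 39.7×322 = 12783.4; current 1.5·437 + 4.9·91 + 1.3·477 + 4.9·272 + 5.5·532 + 6.3·284 = 7769.5; the added block supplies 5013.9, so x = 5013.9/15.3 ≈ 327.71.
y: target moment 39.7×231 = 9170.7; current 1.5·28 + 4.9·119 + 1.3·302 + 4.9·186 + 5.5·128 + 6.3·71 = 3080.4; the added block supplies 6090.3, so y = 6090.3/15.3 ≈ 398.06.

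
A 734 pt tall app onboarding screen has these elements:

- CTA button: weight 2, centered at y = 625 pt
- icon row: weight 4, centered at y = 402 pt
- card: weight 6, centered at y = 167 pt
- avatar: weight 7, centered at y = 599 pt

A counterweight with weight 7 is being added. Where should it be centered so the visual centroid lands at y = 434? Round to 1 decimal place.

y ≈ 461.6

After adding the counterweight, total weight = 2 + 4 + 6 + 7 + 7 = 26.
y: need Σw·y = 26·434 = 11284. Existing = 2·625 + 4·402 + 6·167 + 7·599 = 8053. Remainder 3231 / 7 ≈ 461.57.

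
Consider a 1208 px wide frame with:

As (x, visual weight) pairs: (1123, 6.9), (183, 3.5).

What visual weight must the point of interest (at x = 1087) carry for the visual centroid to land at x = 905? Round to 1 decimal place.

Fixed elements: Σw = 6.9 + 3.5 = 10.4, Σw·x = 6.9·1123 + 3.5·183 = 8389.2.
Set Σw·x/Σw = 905: (8389.2 + 1087w) = 905·(10.4 + w).
So w = (905·10.4 − 8389.2)/(1087 − 905) = 1022.8/182 ≈ 5.62.

w ≈ 5.6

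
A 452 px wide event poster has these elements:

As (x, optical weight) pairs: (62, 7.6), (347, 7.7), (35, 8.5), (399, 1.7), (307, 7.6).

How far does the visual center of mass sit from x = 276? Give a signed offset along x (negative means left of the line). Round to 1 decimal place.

≈ -81.1 px

Total weight = 7.6 + 7.7 + 8.5 + 1.7 + 7.6 = 33.1.
Σw·x = 7.6·62 + 7.7·347 + 8.5·35 + 1.7·399 + 7.6·307 = 6452.1, so x̄ = 6452.1/33.1 ≈ 194.93.
Offset from x = 276: 194.93 − 276 ≈ -81.07.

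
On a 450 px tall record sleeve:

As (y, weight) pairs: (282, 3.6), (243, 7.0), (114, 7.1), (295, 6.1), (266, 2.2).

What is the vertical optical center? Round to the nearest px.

Total weight = 3.6 + 7.0 + 7.1 + 6.1 + 2.2 = 26.0.
y-moment: 3.6·282 + 7.0·243 + 7.1·114 + 6.1·295 + 2.2·266 = 5910.3; centroid 5910.3/26.0 ≈ 227.32.

y ≈ 227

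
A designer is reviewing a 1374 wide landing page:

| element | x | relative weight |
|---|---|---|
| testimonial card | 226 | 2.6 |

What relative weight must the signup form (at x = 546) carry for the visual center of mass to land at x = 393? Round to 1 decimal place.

The single fixed element contributes weight 2.6, moment 2.6·226 = 587.6.
Balance at x = 393 requires (587.6 + w·546) / (2.6 + w) = 393.
Rearranging, w·(546 − 393) = 393·2.6 − 587.6 = 434.2, so w ≈ 434.2/153 = 2.84.

w ≈ 2.8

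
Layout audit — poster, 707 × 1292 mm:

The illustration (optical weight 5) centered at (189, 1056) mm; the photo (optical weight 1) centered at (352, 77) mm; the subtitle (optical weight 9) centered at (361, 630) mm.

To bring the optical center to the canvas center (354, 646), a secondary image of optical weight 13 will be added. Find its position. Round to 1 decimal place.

After adding the secondary image, total weight = 5 + 1 + 9 + 13 = 28.
Along x: (4546 + 13·x) / 28 = 354 (existing moment 5·189 + 1·352 + 9·361 = 4546) ⇒ x = (9912 − 4546) / 13 ≈ 412.77.
Along y: (11027 + 13·y) / 28 = 646 (existing moment 5·1056 + 1·77 + 9·630 = 11027) ⇒ y = (18088 − 11027) / 13 ≈ 543.15.

(412.8, 543.2)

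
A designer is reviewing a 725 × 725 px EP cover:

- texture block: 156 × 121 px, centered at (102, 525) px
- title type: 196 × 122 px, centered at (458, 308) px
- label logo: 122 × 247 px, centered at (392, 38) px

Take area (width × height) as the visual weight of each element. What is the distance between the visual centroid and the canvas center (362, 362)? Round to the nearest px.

≈ 112 px

Areas → weights: texture block 156·121 = 18876, title type 196·122 = 23912, label logo 122·247 = 30134; Σw = 72922.
x-moment: 18876·102 + 23912·458 + 30134·392 = 24689576; centroid 24689576/72922 ≈ 338.58.
y-moment: 18876·525 + 23912·308 + 30134·38 = 18419888; centroid 18419888/72922 ≈ 252.60.
From (362, 362): dx = -23.42, dy = -109.40, so the distance is √(dx²+dy²) ≈ 111.88.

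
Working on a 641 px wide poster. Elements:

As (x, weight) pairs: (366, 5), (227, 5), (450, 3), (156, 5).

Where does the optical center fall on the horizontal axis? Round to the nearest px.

Total weight = 5 + 5 + 3 + 5 = 18.
x: (5·366 + 5·227 + 3·450 + 5·156) / 18 = 5095 / 18 ≈ 283.06

x ≈ 283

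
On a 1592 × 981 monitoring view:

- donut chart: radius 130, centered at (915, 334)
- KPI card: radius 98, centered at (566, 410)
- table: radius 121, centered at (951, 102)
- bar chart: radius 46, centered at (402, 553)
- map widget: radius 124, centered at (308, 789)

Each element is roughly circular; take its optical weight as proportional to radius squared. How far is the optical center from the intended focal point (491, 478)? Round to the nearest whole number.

≈ 208

Weights ∝ r²: donut chart 130² = 16900, KPI card 98² = 9604, table 121² = 14641, bar chart 46² = 2116, map widget 124² = 15376; Σw = 58637.
x: (16900·915 + 9604·566 + 14641·951 + 2116·402 + 15376·308) / 58637 = 40409395 / 58637 ≈ 689.14
y: (16900·334 + 9604·410 + 14641·102 + 2116·553 + 15376·789) / 58637 = 24377434 / 58637 ≈ 415.73
Offset from (491, 478): Δx ≈ 198.14, Δy ≈ -62.27; distance = √(Δx² + Δy²) ≈ 207.70.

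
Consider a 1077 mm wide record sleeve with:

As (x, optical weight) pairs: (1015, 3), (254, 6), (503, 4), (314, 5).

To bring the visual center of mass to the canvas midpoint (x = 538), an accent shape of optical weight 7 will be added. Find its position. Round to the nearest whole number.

After adding the accent shape, total weight = 3 + 6 + 4 + 5 + 7 = 25.
x: need Σw·x = 25·538 = 13450. Existing = 3·1015 + 6·254 + 4·503 + 5·314 = 8151. Remainder 5299 / 7 ≈ 757.00.

x ≈ 757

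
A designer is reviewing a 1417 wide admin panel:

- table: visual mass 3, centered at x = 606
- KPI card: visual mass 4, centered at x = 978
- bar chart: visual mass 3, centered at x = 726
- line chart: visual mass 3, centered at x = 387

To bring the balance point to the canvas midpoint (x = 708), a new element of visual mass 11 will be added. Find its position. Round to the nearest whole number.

x ≈ 720

After adding the new element, total weight = 3 + 4 + 3 + 3 + 11 = 24.
x: need Σw·x = 24·708 = 16992. Existing = 3·606 + 4·978 + 3·726 + 3·387 = 9069. Remainder 7923 / 11 ≈ 720.27.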